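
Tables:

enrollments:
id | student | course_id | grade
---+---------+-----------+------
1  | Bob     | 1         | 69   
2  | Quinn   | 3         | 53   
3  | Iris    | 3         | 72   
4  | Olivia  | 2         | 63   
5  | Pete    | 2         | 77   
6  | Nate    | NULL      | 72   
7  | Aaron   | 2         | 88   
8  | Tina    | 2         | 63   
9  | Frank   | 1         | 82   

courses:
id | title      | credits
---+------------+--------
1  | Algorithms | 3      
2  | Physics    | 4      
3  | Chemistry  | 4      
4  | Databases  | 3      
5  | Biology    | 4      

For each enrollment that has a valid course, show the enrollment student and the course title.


INNER JOIN keeps only enrollments rows whose course_id matches an id in courses. Walk through each enrollment:
  - enrollment 1 (Bob): course_id=1 -> matches Algorithms
  - enrollment 2 (Quinn): course_id=3 -> matches Chemistry
  - enrollment 3 (Iris): course_id=3 -> matches Chemistry
  - enrollment 4 (Olivia): course_id=2 -> matches Physics
  - enrollment 5 (Pete): course_id=2 -> matches Physics
  - enrollment 6 (Nate): course_id=NULL, no match -> dropped
  - enrollment 7 (Aaron): course_id=2 -> matches Physics
  - enrollment 8 (Tina): course_id=2 -> matches Physics
  - enrollment 9 (Frank): course_id=1 -> matches Algorithms
So 1 of 9 rows is dropped.

SQL:
SELECT a.student, b.title AS course
FROM enrollments a
INNER JOIN courses b ON a.course_id = b.id

Result:
student | course    
--------+-----------
Bob     | Algorithms
Quinn   | Chemistry 
Iris    | Chemistry 
Olivia  | Physics   
Pete    | Physics   
Aaron   | Physics   
Tina    | Physics   
Frank   | Algorithms


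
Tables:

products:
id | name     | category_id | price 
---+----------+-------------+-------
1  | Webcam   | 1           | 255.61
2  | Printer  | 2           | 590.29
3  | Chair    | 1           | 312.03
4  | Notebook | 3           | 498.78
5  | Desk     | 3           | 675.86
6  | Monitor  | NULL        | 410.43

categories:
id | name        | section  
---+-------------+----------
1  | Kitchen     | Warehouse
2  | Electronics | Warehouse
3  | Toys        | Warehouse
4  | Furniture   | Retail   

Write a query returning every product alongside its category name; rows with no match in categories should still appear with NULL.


LEFT JOIN keeps every row from products (the left table); where category_id has no match in categories, the category columns become NULL. Walk through each product:
  - product 1 (Webcam): category_id=1 -> matches Kitchen
  - product 2 (Printer): category_id=2 -> matches Electronics
  - product 3 (Chair): category_id=1 -> matches Kitchen
  - product 4 (Notebook): category_id=3 -> matches Toys
  - product 5 (Desk): category_id=3 -> matches Toys
  - product 6 (Monitor): category_id=NULL, no match -> kept with NULL
All 6 rows appear; 1 has NULL category.

SQL:
SELECT a.name, b.name AS category
FROM products a
LEFT JOIN categories b ON a.category_id = b.id

Result:
name     | category   
---------+------------
Webcam   | Kitchen    
Printer  | Electronics
Chair    | Kitchen    
Notebook | Toys       
Desk     | Toys       
Monitor  | NULL       


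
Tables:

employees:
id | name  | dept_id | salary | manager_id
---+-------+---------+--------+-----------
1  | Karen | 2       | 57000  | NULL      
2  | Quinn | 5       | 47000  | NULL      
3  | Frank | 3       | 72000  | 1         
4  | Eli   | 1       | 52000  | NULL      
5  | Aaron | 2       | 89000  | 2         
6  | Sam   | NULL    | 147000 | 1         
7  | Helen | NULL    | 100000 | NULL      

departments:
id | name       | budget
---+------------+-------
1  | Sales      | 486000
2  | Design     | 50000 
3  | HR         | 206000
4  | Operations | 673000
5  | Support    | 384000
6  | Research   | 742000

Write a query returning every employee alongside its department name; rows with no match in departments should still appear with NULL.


LEFT JOIN keeps every row from employees (the left table); where dept_id has no match in departments, the department columns become NULL. Walk through each employee:
  - employee 1 (Karen): dept_id=2 -> matches Design
  - employee 2 (Quinn): dept_id=5 -> matches Support
  - employee 3 (Frank): dept_id=3 -> matches HR
  - employee 4 (Eli): dept_id=1 -> matches Sales
  - employee 5 (Aaron): dept_id=2 -> matches Design
  - employee 6 (Sam): dept_id=NULL, no match -> kept with NULL
  - employee 7 (Helen): dept_id=NULL, no match -> kept with NULL
All 7 rows appear; 2 have NULL department.

SQL:
SELECT a.name, b.name AS department
FROM employees a
LEFT JOIN departments b ON a.dept_id = b.id

Result:
name  | department
------+-----------
Karen | Design    
Quinn | Support   
Frank | HR        
Eli   | Sales     
Aaron | Design    
Sam   | NULL      
Helen | NULL      


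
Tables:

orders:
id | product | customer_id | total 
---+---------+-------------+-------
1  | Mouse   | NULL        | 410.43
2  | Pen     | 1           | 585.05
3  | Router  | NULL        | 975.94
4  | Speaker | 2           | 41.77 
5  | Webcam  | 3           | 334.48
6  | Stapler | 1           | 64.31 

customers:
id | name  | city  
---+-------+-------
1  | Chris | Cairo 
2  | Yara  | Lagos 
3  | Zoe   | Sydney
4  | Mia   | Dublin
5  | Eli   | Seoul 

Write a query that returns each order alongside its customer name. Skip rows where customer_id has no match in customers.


INNER JOIN keeps only orders rows whose customer_id matches an id in customers. Walk through each order:
  - order 1 (Mouse): customer_id=NULL, no match -> dropped
  - order 2 (Pen): customer_id=1 -> matches Chris
  - order 3 (Router): customer_id=NULL, no match -> dropped
  - order 4 (Speaker): customer_id=2 -> matches Yara
  - order 5 (Webcam): customer_id=3 -> matches Zoe
  - order 6 (Stapler): customer_id=1 -> matches Chris
So 2 of 6 rows are dropped.

SQL:
SELECT a.product, b.name AS customer
FROM orders a
INNER JOIN customers b ON a.customer_id = b.id

Result:
product | customer
--------+---------
Pen     | Chris   
Speaker | Yara    
Webcam  | Zoe     
Stapler | Chris   


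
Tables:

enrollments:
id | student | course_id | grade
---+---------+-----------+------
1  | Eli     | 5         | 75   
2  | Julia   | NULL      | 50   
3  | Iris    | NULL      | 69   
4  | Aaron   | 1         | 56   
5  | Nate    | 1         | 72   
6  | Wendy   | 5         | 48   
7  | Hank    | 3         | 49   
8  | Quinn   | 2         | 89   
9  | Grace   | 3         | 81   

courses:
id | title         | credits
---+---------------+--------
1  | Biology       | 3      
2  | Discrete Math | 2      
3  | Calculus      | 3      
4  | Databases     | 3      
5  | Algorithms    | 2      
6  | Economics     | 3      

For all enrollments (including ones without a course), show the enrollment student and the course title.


LEFT JOIN keeps every row from enrollments (the left table); where course_id has no match in courses, the course columns become NULL. Walk through each enrollment:
  - enrollment 1 (Eli): course_id=5 -> matches Algorithms
  - enrollment 2 (Julia): course_id=NULL, no match -> kept with NULL
  - enrollment 3 (Iris): course_id=NULL, no match -> kept with NULL
  - enrollment 4 (Aaron): course_id=1 -> matches Biology
  - enrollment 5 (Nate): course_id=1 -> matches Biology
  - enrollment 6 (Wendy): course_id=5 -> matches Algorithms
  - enrollment 7 (Hank): course_id=3 -> matches Calculus
  - enrollment 8 (Quinn): course_id=2 -> matches Discrete Math
  - enrollment 9 (Grace): course_id=3 -> matches Calculus
All 9 rows appear; 2 have NULL course.

SQL:
SELECT a.student, b.title AS course
FROM enrollments a
LEFT JOIN courses b ON a.course_id = b.id

Result:
student | course       
--------+--------------
Eli     | Algorithms   
Julia   | NULL         
Iris    | NULL         
Aaron   | Biology      
Nate    | Biology      
Wendy   | Algorithms   
Hank    | Calculus     
Quinn   | Discrete Math
Grace   | Calculus     


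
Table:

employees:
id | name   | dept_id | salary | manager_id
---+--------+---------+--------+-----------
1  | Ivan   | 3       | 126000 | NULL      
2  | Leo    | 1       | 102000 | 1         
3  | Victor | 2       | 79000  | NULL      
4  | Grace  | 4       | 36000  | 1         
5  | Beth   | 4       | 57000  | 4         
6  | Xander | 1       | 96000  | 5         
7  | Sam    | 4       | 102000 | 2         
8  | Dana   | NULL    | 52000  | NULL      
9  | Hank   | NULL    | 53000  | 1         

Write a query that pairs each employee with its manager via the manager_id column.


This is a self-join: employees is joined to a second copy of itself, matching each row's manager_id to another row's id. Use LEFT JOIN so rows with manager_id=NULL are kept.
  - employee 1 (Ivan): manager_id=NULL -> NULL
  - employee 2 (Leo): manager_id=1 -> Ivan
  - employee 3 (Victor): manager_id=NULL -> NULL
  - employee 4 (Grace): manager_id=1 -> Ivan
  - employee 5 (Beth): manager_id=4 -> Grace
  - employee 6 (Xander): manager_id=5 -> Beth
  - employee 7 (Sam): manager_id=2 -> Leo
  - employee 8 (Dana): manager_id=NULL -> NULL
  - employee 9 (Hank): manager_id=1 -> Ivan

SQL:
SELECT a.name AS item, b.name AS manager
FROM employees a
LEFT JOIN employees b ON a.manager_id = b.id

Result:
item   | manager
-------+--------
Ivan   | NULL   
Leo    | Ivan   
Victor | NULL   
Grace  | Ivan   
Beth   | Grace  
Xander | Beth   
Sam    | Leo    
Dana   | NULL   
Hank   | Ivan   


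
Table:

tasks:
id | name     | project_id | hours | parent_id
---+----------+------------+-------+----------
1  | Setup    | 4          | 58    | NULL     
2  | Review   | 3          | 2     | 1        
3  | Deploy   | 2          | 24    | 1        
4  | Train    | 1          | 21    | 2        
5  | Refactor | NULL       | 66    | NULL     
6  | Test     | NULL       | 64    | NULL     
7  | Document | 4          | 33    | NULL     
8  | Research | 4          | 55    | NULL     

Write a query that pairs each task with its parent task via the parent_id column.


This is a self-join: tasks is joined to a second copy of itself, matching each row's parent_id to another row's id. Use LEFT JOIN so rows with parent_id=NULL are kept.
  - task 1 (Setup): parent_id=NULL -> NULL
  - task 2 (Review): parent_id=1 -> Setup
  - task 3 (Deploy): parent_id=1 -> Setup
  - task 4 (Train): parent_id=2 -> Review
  - task 5 (Refactor): parent_id=NULL -> NULL
  - task 6 (Test): parent_id=NULL -> NULL
  - task 7 (Document): parent_id=NULL -> NULL
  - task 8 (Research): parent_id=NULL -> NULL

SQL:
SELECT a.name AS item, b.name AS parent
FROM tasks a
LEFT JOIN tasks b ON a.parent_id = b.id

Result:
item     | parent
---------+-------
Setup    | NULL  
Review   | Setup 
Deploy   | Setup 
Train    | Review
Refactor | NULL  
Test     | NULL  
Document | NULL  
Research | NULL  


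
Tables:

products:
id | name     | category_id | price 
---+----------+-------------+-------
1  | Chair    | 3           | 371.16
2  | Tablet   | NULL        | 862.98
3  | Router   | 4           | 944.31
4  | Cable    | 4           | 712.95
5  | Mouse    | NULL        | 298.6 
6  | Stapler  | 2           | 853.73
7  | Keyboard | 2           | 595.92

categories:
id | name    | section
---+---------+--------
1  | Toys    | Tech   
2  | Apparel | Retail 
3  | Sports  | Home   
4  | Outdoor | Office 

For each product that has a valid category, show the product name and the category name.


INNER JOIN keeps only products rows whose category_id matches an id in categories. Walk through each product:
  - product 1 (Chair): category_id=3 -> matches Sports
  - product 2 (Tablet): category_id=NULL, no match -> dropped
  - product 3 (Router): category_id=4 -> matches Outdoor
  - product 4 (Cable): category_id=4 -> matches Outdoor
  - product 5 (Mouse): category_id=NULL, no match -> dropped
  - product 6 (Stapler): category_id=2 -> matches Apparel
  - product 7 (Keyboard): category_id=2 -> matches Apparel
So 2 of 7 rows are dropped.

SQL:
SELECT a.name, b.name AS category
FROM products a
INNER JOIN categories b ON a.category_id = b.id

Result:
name     | category
---------+---------
Chair    | Sports  
Router   | Outdoor 
Cable    | Outdoor 
Stapler  | Apparel 
Keyboard | Apparel 


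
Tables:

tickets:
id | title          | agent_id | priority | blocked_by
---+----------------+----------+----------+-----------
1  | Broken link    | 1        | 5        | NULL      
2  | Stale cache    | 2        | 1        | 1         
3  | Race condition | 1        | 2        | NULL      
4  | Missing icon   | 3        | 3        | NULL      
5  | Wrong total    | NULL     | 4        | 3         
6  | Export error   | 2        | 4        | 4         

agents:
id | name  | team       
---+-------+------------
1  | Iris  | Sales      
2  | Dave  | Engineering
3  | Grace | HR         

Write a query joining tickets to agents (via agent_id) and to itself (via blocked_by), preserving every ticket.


Two LEFT JOINs from the same base table tickets: one to agents via agent_id, one to tickets itself via blocked_by. Both are LEFT so every ticket is preserved.
Match against agents:
  - ticket 1 (Broken link): agent_id=1 -> matches Iris
  - ticket 2 (Stale cache): agent_id=2 -> matches Dave
  - ticket 3 (Race condition): agent_id=1 -> matches Iris
  - ticket 4 (Missing icon): agent_id=3 -> matches Grace
  - ticket 5 (Wrong total): agent_id=NULL, no match -> kept with NULL
  - ticket 6 (Export error): agent_id=2 -> matches Dave
Match against tickets (self):
  - ticket 1 (Broken link): blocked_by=NULL -> NULL
  - ticket 2 (Stale cache): blocked_by=1 -> Broken link
  - ticket 3 (Race condition): blocked_by=NULL -> NULL
  - ticket 4 (Missing icon): blocked_by=NULL -> NULL
  - ticket 5 (Wrong total): blocked_by=3 -> Race condition
  - ticket 6 (Export error): blocked_by=4 -> Missing icon

SQL:
SELECT a.title, b.name AS agent, c.title AS blocked_by
FROM tickets a
LEFT JOIN agents b ON a.agent_id = b.id
LEFT JOIN tickets c ON a.blocked_by = c.id

Result:
title          | agent | blocked_by    
---------------+-------+---------------
Broken link    | Iris  | NULL          
Stale cache    | Dave  | Broken link   
Race condition | Iris  | NULL          
Missing icon   | Grace | NULL          
Wrong total    | NULL  | Race condition
Export error   | Dave  | Missing icon  


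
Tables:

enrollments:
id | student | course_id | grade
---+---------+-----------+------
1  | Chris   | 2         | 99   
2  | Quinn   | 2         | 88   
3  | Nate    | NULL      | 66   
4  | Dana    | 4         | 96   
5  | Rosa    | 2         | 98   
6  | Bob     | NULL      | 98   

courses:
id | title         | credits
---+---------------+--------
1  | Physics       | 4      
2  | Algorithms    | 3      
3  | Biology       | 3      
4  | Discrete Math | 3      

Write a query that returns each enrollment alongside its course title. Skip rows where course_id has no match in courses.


INNER JOIN keeps only enrollments rows whose course_id matches an id in courses. Walk through each enrollment:
  - enrollment 1 (Chris): course_id=2 -> matches Algorithms
  - enrollment 2 (Quinn): course_id=2 -> matches Algorithms
  - enrollment 3 (Nate): course_id=NULL, no match -> dropped
  - enrollment 4 (Dana): course_id=4 -> matches Discrete Math
  - enrollment 5 (Rosa): course_id=2 -> matches Algorithms
  - enrollment 6 (Bob): course_id=NULL, no match -> dropped
So 2 of 6 rows are dropped.

SQL:
SELECT a.student, b.title AS course
FROM enrollments a
INNER JOIN courses b ON a.course_id = b.id

Result:
student | course       
--------+--------------
Chris   | Algorithms   
Quinn   | Algorithms   
Dana    | Discrete Math
Rosa    | Algorithms   


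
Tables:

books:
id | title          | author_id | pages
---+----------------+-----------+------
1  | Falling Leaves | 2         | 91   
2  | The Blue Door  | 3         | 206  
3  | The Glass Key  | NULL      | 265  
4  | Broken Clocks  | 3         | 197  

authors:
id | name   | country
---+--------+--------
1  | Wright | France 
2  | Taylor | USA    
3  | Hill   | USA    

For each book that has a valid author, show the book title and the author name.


INNER JOIN keeps only books rows whose author_id matches an id in authors. Walk through each book:
  - book 1 (Falling Leaves): author_id=2 -> matches Taylor
  - book 2 (The Blue Door): author_id=3 -> matches Hill
  - book 3 (The Glass Key): author_id=NULL, no match -> dropped
  - book 4 (Broken Clocks): author_id=3 -> matches Hill
So 1 of 4 rows is dropped.

SQL:
SELECT a.title, b.name AS author
FROM books a
INNER JOIN authors b ON a.author_id = b.id

Result:
title          | author
---------------+-------
Falling Leaves | Taylor
The Blue Door  | Hill  
Broken Clocks  | Hill  


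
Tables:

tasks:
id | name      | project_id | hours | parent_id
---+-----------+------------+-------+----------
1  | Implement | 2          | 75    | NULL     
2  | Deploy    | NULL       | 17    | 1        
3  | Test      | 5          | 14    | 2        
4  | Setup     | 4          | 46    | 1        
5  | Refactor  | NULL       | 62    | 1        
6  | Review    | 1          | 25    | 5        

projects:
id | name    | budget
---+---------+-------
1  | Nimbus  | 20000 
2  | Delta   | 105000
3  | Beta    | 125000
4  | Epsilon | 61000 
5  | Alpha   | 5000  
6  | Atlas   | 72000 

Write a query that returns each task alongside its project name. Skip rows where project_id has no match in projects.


INNER JOIN keeps only tasks rows whose project_id matches an id in projects. Walk through each task:
  - task 1 (Implement): project_id=2 -> matches Delta
  - task 2 (Deploy): project_id=NULL, no match -> dropped
  - task 3 (Test): project_id=5 -> matches Alpha
  - task 4 (Setup): project_id=4 -> matches Epsilon
  - task 5 (Refactor): project_id=NULL, no match -> dropped
  - task 6 (Review): project_id=1 -> matches Nimbus
So 2 of 6 rows are dropped.

SQL:
SELECT a.name, b.name AS project
FROM tasks a
INNER JOIN projects b ON a.project_id = b.id

Result:
name      | project
----------+--------
Implement | Delta  
Test      | Alpha  
Setup     | Epsilon
Review    | Nimbus 


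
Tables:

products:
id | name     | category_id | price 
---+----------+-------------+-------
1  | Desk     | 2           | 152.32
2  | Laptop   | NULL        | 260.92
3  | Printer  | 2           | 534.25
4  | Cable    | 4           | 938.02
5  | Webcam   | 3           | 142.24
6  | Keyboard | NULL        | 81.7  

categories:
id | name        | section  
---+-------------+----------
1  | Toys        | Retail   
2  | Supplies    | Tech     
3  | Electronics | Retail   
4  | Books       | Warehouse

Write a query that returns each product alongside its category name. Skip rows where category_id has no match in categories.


INNER JOIN keeps only products rows whose category_id matches an id in categories. Walk through each product:
  - product 1 (Desk): category_id=2 -> matches Supplies
  - product 2 (Laptop): category_id=NULL, no match -> dropped
  - product 3 (Printer): category_id=2 -> matches Supplies
  - product 4 (Cable): category_id=4 -> matches Books
  - product 5 (Webcam): category_id=3 -> matches Electronics
  - product 6 (Keyboard): category_id=NULL, no match -> dropped
So 2 of 6 rows are dropped.

SQL:
SELECT a.name, b.name AS category
FROM products a
INNER JOIN categories b ON a.category_id = b.id

Result:
name    | category   
--------+------------
Desk    | Supplies   
Printer | Supplies   
Cable   | Books      
Webcam  | Electronics


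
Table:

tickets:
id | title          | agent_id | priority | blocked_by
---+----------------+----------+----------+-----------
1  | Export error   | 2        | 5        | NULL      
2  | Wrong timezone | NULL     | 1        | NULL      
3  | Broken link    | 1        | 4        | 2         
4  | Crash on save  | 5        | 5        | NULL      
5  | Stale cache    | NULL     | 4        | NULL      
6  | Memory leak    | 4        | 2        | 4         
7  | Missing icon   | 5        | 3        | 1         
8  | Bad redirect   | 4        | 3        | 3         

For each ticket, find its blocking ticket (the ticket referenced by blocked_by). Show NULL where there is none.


This is a self-join: tickets is joined to a second copy of itself, matching each row's blocked_by to another row's id. Use LEFT JOIN so rows with blocked_by=NULL are kept.
  - ticket 1 (Export error): blocked_by=NULL -> NULL
  - ticket 2 (Wrong timezone): blocked_by=NULL -> NULL
  - ticket 3 (Broken link): blocked_by=2 -> Wrong timezone
  - ticket 4 (Crash on save): blocked_by=NULL -> NULL
  - ticket 5 (Stale cache): blocked_by=NULL -> NULL
  - ticket 6 (Memory leak): blocked_by=4 -> Crash on save
  - ticket 7 (Missing icon): blocked_by=1 -> Export error
  - ticket 8 (Bad redirect): blocked_by=3 -> Broken link

SQL:
SELECT a.title AS item, b.title AS blocked_by
FROM tickets a
LEFT JOIN tickets b ON a.blocked_by = b.id

Result:
item           | blocked_by    
---------------+---------------
Export error   | NULL          
Wrong timezone | NULL          
Broken link    | Wrong timezone
Crash on save  | NULL          
Stale cache    | NULL          
Memory leak    | Crash on save 
Missing icon   | Export error  
Bad redirect   | Broken link   


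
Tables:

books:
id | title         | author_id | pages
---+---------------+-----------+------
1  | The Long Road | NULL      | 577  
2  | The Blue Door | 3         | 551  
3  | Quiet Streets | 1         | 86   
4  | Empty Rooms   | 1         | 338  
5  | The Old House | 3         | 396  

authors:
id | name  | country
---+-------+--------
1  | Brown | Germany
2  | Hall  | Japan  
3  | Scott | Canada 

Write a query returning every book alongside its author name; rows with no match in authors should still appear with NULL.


LEFT JOIN keeps every row from books (the left table); where author_id has no match in authors, the author columns become NULL. Walk through each book:
  - book 1 (The Long Road): author_id=NULL, no match -> kept with NULL
  - book 2 (The Blue Door): author_id=3 -> matches Scott
  - book 3 (Quiet Streets): author_id=1 -> matches Brown
  - book 4 (Empty Rooms): author_id=1 -> matches Brown
  - book 5 (The Old House): author_id=3 -> matches Scott
All 5 rows appear; 1 has NULL author.

SQL:
SELECT a.title, b.name AS author
FROM books a
LEFT JOIN authors b ON a.author_id = b.id

Result:
title         | author
--------------+-------
The Long Road | NULL  
The Blue Door | Scott 
Quiet Streets | Brown 
Empty Rooms   | Brown 
The Old House | Scott 


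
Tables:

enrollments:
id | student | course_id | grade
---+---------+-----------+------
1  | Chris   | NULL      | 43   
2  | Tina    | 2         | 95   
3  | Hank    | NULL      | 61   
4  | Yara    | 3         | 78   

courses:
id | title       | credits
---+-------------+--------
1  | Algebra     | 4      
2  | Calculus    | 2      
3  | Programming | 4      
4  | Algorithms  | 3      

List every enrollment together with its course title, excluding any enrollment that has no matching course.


INNER JOIN keeps only enrollments rows whose course_id matches an id in courses. Walk through each enrollment:
  - enrollment 1 (Chris): course_id=NULL, no match -> dropped
  - enrollment 2 (Tina): course_id=2 -> matches Calculus
  - enrollment 3 (Hank): course_id=NULL, no match -> dropped
  - enrollment 4 (Yara): course_id=3 -> matches Programming
So 2 of 4 rows are dropped.

SQL:
SELECT a.student, b.title AS course
FROM enrollments a
INNER JOIN courses b ON a.course_id = b.id

Result:
student | course     
--------+------------
Tina    | Calculus   
Yara    | Programming


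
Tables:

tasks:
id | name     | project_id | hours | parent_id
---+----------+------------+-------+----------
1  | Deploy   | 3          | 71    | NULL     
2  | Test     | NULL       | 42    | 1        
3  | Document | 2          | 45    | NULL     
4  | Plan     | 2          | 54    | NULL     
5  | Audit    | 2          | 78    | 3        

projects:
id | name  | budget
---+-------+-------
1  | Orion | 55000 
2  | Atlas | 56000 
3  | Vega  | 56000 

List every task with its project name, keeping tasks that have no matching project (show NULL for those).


LEFT JOIN keeps every row from tasks (the left table); where project_id has no match in projects, the project columns become NULL. Walk through each task:
  - task 1 (Deploy): project_id=3 -> matches Vega
  - task 2 (Test): project_id=NULL, no match -> kept with NULL
  - task 3 (Document): project_id=2 -> matches Atlas
  - task 4 (Plan): project_id=2 -> matches Atlas
  - task 5 (Audit): project_id=2 -> matches Atlas
All 5 rows appear; 1 has NULL project.

SQL:
SELECT a.name, b.name AS project
FROM tasks a
LEFT JOIN projects b ON a.project_id = b.id

Result:
name     | project
---------+--------
Deploy   | Vega   
Test     | NULL   
Document | Atlas  
Plan     | Atlas  
Audit    | Atlas  


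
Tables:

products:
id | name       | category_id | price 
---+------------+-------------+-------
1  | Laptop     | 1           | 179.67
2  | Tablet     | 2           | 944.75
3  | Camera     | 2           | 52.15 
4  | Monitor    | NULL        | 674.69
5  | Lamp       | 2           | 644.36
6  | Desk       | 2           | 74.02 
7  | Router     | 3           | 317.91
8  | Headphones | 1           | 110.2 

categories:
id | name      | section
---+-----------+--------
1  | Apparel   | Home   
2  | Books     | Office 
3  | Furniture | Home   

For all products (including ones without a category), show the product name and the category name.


LEFT JOIN keeps every row from products (the left table); where category_id has no match in categories, the category columns become NULL. Walk through each product:
  - product 1 (Laptop): category_id=1 -> matches Apparel
  - product 2 (Tablet): category_id=2 -> matches Books
  - product 3 (Camera): category_id=2 -> matches Books
  - product 4 (Monitor): category_id=NULL, no match -> kept with NULL
  - product 5 (Lamp): category_id=2 -> matches Books
  - product 6 (Desk): category_id=2 -> matches Books
  - product 7 (Router): category_id=3 -> matches Furniture
  - product 8 (Headphones): category_id=1 -> matches Apparel
All 8 rows appear; 1 has NULL category.

SQL:
SELECT a.name, b.name AS category
FROM products a
LEFT JOIN categories b ON a.category_id = b.id

Result:
name       | category 
-----------+----------
Laptop     | Apparel  
Tablet     | Books    
Camera     | Books    
Monitor    | NULL     
Lamp       | Books    
Desk       | Books    
Router     | Furniture
Headphones | Apparel  


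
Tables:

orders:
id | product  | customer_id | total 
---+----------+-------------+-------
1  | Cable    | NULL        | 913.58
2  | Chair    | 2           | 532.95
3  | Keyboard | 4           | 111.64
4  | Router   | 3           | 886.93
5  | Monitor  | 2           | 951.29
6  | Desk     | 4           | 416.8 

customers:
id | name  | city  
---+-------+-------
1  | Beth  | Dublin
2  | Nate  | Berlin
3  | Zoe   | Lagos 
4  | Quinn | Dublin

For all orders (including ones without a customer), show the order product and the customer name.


LEFT JOIN keeps every row from orders (the left table); where customer_id has no match in customers, the customer columns become NULL. Walk through each order:
  - order 1 (Cable): customer_id=NULL, no match -> kept with NULL
  - order 2 (Chair): customer_id=2 -> matches Nate
  - order 3 (Keyboard): customer_id=4 -> matches Quinn
  - order 4 (Router): customer_id=3 -> matches Zoe
  - order 5 (Monitor): customer_id=2 -> matches Nate
  - order 6 (Desk): customer_id=4 -> matches Quinn
All 6 rows appear; 1 has NULL customer.

SQL:
SELECT a.product, b.name AS customer
FROM orders a
LEFT JOIN customers b ON a.customer_id = b.id

Result:
product  | customer
---------+---------
Cable    | NULL    
Chair    | Nate    
Keyboard | Quinn   
Router   | Zoe     
Monitor  | Nate    
Desk     | Quinn   


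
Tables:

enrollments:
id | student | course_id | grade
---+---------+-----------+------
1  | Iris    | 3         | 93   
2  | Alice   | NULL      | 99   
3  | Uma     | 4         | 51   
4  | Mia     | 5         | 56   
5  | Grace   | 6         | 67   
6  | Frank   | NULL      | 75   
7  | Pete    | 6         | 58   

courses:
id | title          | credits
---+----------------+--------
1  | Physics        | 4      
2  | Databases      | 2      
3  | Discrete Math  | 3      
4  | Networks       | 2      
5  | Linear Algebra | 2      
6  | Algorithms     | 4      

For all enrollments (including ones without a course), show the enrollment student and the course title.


LEFT JOIN keeps every row from enrollments (the left table); where course_id has no match in courses, the course columns become NULL. Walk through each enrollment:
  - enrollment 1 (Iris): course_id=3 -> matches Discrete Math
  - enrollment 2 (Alice): course_id=NULL, no match -> kept with NULL
  - enrollment 3 (Uma): course_id=4 -> matches Networks
  - enrollment 4 (Mia): course_id=5 -> matches Linear Algebra
  - enrollment 5 (Grace): course_id=6 -> matches Algorithms
  - enrollment 6 (Frank): course_id=NULL, no match -> kept with NULL
  - enrollment 7 (Pete): course_id=6 -> matches Algorithms
All 7 rows appear; 2 have NULL course.

SQL:
SELECT a.student, b.title AS course
FROM enrollments a
LEFT JOIN courses b ON a.course_id = b.id

Result:
student | course        
--------+---------------
Iris    | Discrete Math 
Alice   | NULL          
Uma     | Networks      
Mia     | Linear Algebra
Grace   | Algorithms    
Frank   | NULL          
Pete    | Algorithms    


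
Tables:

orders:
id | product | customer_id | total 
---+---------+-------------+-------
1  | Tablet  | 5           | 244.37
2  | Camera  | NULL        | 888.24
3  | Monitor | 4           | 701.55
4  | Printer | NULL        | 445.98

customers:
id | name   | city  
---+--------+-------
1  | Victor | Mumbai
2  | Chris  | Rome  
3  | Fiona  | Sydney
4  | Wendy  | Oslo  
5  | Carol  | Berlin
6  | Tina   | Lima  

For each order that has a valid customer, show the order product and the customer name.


INNER JOIN keeps only orders rows whose customer_id matches an id in customers. Walk through each order:
  - order 1 (Tablet): customer_id=5 -> matches Carol
  - order 2 (Camera): customer_id=NULL, no match -> dropped
  - order 3 (Monitor): customer_id=4 -> matches Wendy
  - order 4 (Printer): customer_id=NULL, no match -> dropped
So 2 of 4 rows are dropped.

SQL:
SELECT a.product, b.name AS customer
FROM orders a
INNER JOIN customers b ON a.customer_id = b.id

Result:
product | customer
--------+---------
Tablet  | Carol   
Monitor | Wendy   


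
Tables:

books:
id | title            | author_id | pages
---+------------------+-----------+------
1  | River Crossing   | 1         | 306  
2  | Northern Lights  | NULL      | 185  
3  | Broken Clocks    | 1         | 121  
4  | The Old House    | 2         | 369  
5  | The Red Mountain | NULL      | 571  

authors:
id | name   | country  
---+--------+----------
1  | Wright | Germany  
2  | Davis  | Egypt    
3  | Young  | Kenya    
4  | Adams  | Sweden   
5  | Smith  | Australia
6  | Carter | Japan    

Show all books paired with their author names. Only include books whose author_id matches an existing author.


INNER JOIN keeps only books rows whose author_id matches an id in authors. Walk through each book:
  - book 1 (River Crossing): author_id=1 -> matches Wright
  - book 2 (Northern Lights): author_id=NULL, no match -> dropped
  - book 3 (Broken Clocks): author_id=1 -> matches Wright
  - book 4 (The Old House): author_id=2 -> matches Davis
  - book 5 (The Red Mountain): author_id=NULL, no match -> dropped
So 2 of 5 rows are dropped.

SQL:
SELECT a.title, b.name AS author
FROM books a
INNER JOIN authors b ON a.author_id = b.id

Result:
title          | author
---------------+-------
River Crossing | Wright
Broken Clocks  | Wright
The Old House  | Davis 


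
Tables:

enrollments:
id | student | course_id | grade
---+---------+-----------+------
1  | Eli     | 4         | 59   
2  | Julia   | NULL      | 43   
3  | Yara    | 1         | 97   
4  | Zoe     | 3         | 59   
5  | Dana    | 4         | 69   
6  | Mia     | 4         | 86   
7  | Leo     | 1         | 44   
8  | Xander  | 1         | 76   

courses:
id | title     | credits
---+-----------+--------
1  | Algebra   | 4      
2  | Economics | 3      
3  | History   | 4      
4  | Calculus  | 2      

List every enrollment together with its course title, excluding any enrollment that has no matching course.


INNER JOIN keeps only enrollments rows whose course_id matches an id in courses. Walk through each enrollment:
  - enrollment 1 (Eli): course_id=4 -> matches Calculus
  - enrollment 2 (Julia): course_id=NULL, no match -> dropped
  - enrollment 3 (Yara): course_id=1 -> matches Algebra
  - enrollment 4 (Zoe): course_id=3 -> matches History
  - enrollment 5 (Dana): course_id=4 -> matches Calculus
  - enrollment 6 (Mia): course_id=4 -> matches Calculus
  - enrollment 7 (Leo): course_id=1 -> matches Algebra
  - enrollment 8 (Xander): course_id=1 -> matches Algebra
So 1 of 8 rows is dropped.

SQL:
SELECT a.student, b.title AS course
FROM enrollments a
INNER JOIN courses b ON a.course_id = b.id

Result:
student | course  
--------+---------
Eli     | Calculus
Yara    | Algebra 
Zoe     | History 
Dana    | Calculus
Mia     | Calculus
Leo     | Algebra 
Xander  | Algebra 


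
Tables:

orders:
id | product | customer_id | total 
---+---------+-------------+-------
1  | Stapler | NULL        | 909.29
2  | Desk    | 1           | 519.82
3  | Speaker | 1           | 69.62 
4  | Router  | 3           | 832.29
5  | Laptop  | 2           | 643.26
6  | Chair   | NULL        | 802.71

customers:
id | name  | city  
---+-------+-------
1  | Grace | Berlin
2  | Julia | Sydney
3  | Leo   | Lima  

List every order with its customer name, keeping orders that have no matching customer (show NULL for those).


LEFT JOIN keeps every row from orders (the left table); where customer_id has no match in customers, the customer columns become NULL. Walk through each order:
  - order 1 (Stapler): customer_id=NULL, no match -> kept with NULL
  - order 2 (Desk): customer_id=1 -> matches Grace
  - order 3 (Speaker): customer_id=1 -> matches Grace
  - order 4 (Router): customer_id=3 -> matches Leo
  - order 5 (Laptop): customer_id=2 -> matches Julia
  - order 6 (Chair): customer_id=NULL, no match -> kept with NULL
All 6 rows appear; 2 have NULL customer.

SQL:
SELECT a.product, b.name AS customer
FROM orders a
LEFT JOIN customers b ON a.customer_id = b.id

Result:
product | customer
--------+---------
Stapler | NULL    
Desk    | Grace   
Speaker | Grace   
Router  | Leo     
Laptop  | Julia   
Chair   | NULL    


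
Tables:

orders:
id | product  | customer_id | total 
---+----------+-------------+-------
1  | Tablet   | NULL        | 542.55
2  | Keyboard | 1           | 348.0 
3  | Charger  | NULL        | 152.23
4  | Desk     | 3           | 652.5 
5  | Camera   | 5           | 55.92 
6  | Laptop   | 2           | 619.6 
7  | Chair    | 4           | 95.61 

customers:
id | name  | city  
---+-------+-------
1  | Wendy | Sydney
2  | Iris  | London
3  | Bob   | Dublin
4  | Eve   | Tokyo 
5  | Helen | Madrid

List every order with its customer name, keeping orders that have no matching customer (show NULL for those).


LEFT JOIN keeps every row from orders (the left table); where customer_id has no match in customers, the customer columns become NULL. Walk through each order:
  - order 1 (Tablet): customer_id=NULL, no match -> kept with NULL
  - order 2 (Keyboard): customer_id=1 -> matches Wendy
  - order 3 (Charger): customer_id=NULL, no match -> kept with NULL
  - order 4 (Desk): customer_id=3 -> matches Bob
  - order 5 (Camera): customer_id=5 -> matches Helen
  - order 6 (Laptop): customer_id=2 -> matches Iris
  - order 7 (Chair): customer_id=4 -> matches Eve
All 7 rows appear; 2 have NULL customer.

SQL:
SELECT a.product, b.name AS customer
FROM orders a
LEFT JOIN customers b ON a.customer_id = b.id

Result:
product  | customer
---------+---------
Tablet   | NULL    
Keyboard | Wendy   
Charger  | NULL    
Desk     | Bob     
Camera   | Helen   
Laptop   | Iris    
Chair    | Eve     


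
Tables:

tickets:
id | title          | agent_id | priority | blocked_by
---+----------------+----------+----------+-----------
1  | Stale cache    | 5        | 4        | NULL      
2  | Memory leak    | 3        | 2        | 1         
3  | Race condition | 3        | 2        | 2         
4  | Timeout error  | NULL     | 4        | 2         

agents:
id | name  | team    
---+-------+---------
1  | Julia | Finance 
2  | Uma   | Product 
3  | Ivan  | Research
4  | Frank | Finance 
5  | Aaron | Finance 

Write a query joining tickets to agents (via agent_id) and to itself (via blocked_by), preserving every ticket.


Two LEFT JOINs from the same base table tickets: one to agents via agent_id, one to tickets itself via blocked_by. Both are LEFT so every ticket is preserved.
Match against agents:
  - ticket 1 (Stale cache): agent_id=5 -> matches Aaron
  - ticket 2 (Memory leak): agent_id=3 -> matches Ivan
  - ticket 3 (Race condition): agent_id=3 -> matches Ivan
  - ticket 4 (Timeout error): agent_id=NULL, no match -> kept with NULL
Match against tickets (self):
  - ticket 1 (Stale cache): blocked_by=NULL -> NULL
  - ticket 2 (Memory leak): blocked_by=1 -> Stale cache
  - ticket 3 (Race condition): blocked_by=2 -> Memory leak
  - ticket 4 (Timeout error): blocked_by=2 -> Memory leak

SQL:
SELECT a.title, b.name AS agent, c.title AS blocked_by
FROM tickets a
LEFT JOIN agents b ON a.agent_id = b.id
LEFT JOIN tickets c ON a.blocked_by = c.id

Result:
title          | agent | blocked_by 
---------------+-------+------------
Stale cache    | Aaron | NULL       
Memory leak    | Ivan  | Stale cache
Race condition | Ivan  | Memory leak
Timeout error  | NULL  | Memory leak


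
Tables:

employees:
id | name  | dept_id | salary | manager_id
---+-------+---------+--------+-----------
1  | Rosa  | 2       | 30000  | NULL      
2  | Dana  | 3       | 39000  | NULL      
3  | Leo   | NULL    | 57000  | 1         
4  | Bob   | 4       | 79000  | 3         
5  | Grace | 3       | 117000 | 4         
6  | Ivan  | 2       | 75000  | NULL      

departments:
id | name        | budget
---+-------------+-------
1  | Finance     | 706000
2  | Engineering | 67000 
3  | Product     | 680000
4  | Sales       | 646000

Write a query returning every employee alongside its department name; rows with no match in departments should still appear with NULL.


LEFT JOIN keeps every row from employees (the left table); where dept_id has no match in departments, the department columns become NULL. Walk through each employee:
  - employee 1 (Rosa): dept_id=2 -> matches Engineering
  - employee 2 (Dana): dept_id=3 -> matches Product
  - employee 3 (Leo): dept_id=NULL, no match -> kept with NULL
  - employee 4 (Bob): dept_id=4 -> matches Sales
  - employee 5 (Grace): dept_id=3 -> matches Product
  - employee 6 (Ivan): dept_id=2 -> matches Engineering
All 6 rows appear; 1 has NULL department.

SQL:
SELECT a.name, b.name AS department
FROM employees a
LEFT JOIN departments b ON a.dept_id = b.id

Result:
name  | department 
------+------------
Rosa  | Engineering
Dana  | Product    
Leo   | NULL       
Bob   | Sales      
Grace | Product    
Ivan  | Engineering


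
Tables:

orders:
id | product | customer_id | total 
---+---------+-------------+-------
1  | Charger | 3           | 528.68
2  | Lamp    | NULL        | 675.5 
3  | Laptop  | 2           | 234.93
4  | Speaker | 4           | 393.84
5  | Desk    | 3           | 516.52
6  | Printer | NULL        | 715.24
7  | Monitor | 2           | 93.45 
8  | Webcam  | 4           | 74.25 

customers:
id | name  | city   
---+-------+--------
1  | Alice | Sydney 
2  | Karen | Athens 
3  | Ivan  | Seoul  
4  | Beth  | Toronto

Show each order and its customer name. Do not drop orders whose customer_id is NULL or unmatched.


LEFT JOIN keeps every row from orders (the left table); where customer_id has no match in customers, the customer columns become NULL. Walk through each order:
  - order 1 (Charger): customer_id=3 -> matches Ivan
  - order 2 (Lamp): customer_id=NULL, no match -> kept with NULL
  - order 3 (Laptop): customer_id=2 -> matches Karen
  - order 4 (Speaker): customer_id=4 -> matches Beth
  - order 5 (Desk): customer_id=3 -> matches Ivan
  - order 6 (Printer): customer_id=NULL, no match -> kept with NULL
  - order 7 (Monitor): customer_id=2 -> matches Karen
  - order 8 (Webcam): customer_id=4 -> matches Beth
All 8 rows appear; 2 have NULL customer.

SQL:
SELECT a.product, b.name AS customer
FROM orders a
LEFT JOIN customers b ON a.customer_id = b.id

Result:
product | customer
--------+---------
Charger | Ivan    
Lamp    | NULL    
Laptop  | Karen   
Speaker | Beth    
Desk    | Ivan    
Printer | NULL    
Monitor | Karen   
Webcam  | Beth    
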